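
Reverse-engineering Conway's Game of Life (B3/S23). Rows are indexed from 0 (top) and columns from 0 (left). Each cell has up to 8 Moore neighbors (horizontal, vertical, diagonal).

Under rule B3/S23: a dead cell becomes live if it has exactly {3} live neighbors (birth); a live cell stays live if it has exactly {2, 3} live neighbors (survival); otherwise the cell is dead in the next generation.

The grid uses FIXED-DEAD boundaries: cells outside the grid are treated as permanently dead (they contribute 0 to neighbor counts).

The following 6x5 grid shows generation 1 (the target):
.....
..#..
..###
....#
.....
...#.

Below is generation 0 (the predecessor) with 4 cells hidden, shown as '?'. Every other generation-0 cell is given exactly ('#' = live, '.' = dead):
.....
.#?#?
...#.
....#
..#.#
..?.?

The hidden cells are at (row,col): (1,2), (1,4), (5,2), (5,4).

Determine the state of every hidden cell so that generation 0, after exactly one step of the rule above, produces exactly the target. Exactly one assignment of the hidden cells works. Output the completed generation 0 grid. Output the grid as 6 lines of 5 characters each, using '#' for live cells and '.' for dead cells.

Hidden generation-0 cells (in order): (1,2), (1,4), (5,2), (5,4).
A hidden cell only influences target cells in its own 3x3 neighborhood. Try each of the 2^4 = 16 assignments, step the completed generation 0 forward once under B3/S23, and compare with the target:
  (1,2)=. (1,4)=. (5,2)=. (5,4)=. -> step gives (4,3)='#' but target has '.' -> reject
  (1,2)=. (1,4)=. (5,2)=. (5,4)=# -> step gives (4,4)='#' but target has '.' -> reject
  (1,2)=. (1,4)=. (5,2)=# (5,4)=. -> step reproduces the target at every cell -> ACCEPT
  (1,2)=. (1,4)=. (5,2)=# (5,4)=# -> step gives (4,4)='#' but target has '.' -> reject
  (1,2)=. (1,4)=# (5,2)=. (5,4)=. -> step gives (1,3)='#' but target has '.' -> reject
  (1,2)=. (1,4)=# (5,2)=. (5,4)=# -> step gives (1,3)='#' but target has '.' -> reject
  (1,2)=. (1,4)=# (5,2)=# (5,4)=. -> step gives (1,3)='#' but target has '.' -> reject
  (1,2)=. (1,4)=# (5,2)=# (5,4)=# -> step gives (1,3)='#' but target has '.' -> reject
  (1,2)=# (1,4)=. (5,2)=. (5,4)=. -> step gives (0,2)='#' but target has '.' -> reject
  (1,2)=# (1,4)=. (5,2)=. (5,4)=# -> step gives (0,2)='#' but target has '.' -> reject
  (1,2)=# (1,4)=. (5,2)=# (5,4)=. -> step gives (0,2)='#' but target has '.' -> reject
  (1,2)=# (1,4)=. (5,2)=# (5,4)=# -> step gives (0,2)='#' but target has '.' -> reject
  (1,2)=# (1,4)=# (5,2)=. (5,4)=. -> step gives (0,2)='#' but target has '.' -> reject
  (1,2)=# (1,4)=# (5,2)=. (5,4)=# -> step gives (0,2)='#' but target has '.' -> reject
  (1,2)=# (1,4)=# (5,2)=# (5,4)=. -> step gives (0,2)='#' but target has '.' -> reject
  (1,2)=# (1,4)=# (5,2)=# (5,4)=# -> step gives (0,2)='#' but target has '.' -> reject
Unique solution: (1,2)=dead, (1,4)=dead, (5,2)=live, (5,4)=dead.
Check: live-neighbor counts of every cell in the completed generation 0:
11211
10312
11323
01242
02141
02131
Applying B3/S23 to generation 0 with these counts gives:
.....
..#..
..###
....#
.....
...#.
which matches the target exactly.

Answer: .....
.#.#.
...#.
....#
..#.#
..#..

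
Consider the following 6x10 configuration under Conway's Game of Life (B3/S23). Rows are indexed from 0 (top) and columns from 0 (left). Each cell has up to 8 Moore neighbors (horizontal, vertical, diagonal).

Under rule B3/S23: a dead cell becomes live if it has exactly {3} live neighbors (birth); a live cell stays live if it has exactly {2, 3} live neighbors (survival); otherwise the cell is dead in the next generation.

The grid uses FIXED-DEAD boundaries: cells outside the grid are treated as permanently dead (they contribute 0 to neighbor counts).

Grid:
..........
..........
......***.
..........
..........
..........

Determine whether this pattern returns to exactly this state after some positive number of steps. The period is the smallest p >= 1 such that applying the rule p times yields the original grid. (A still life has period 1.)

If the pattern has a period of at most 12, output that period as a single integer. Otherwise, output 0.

Simulating and comparing each generation to the original:
Gen 0 (original, given above): 3 live cells
Gen 1: 3 live cells, differs from original
Gen 2: 3 live cells, MATCHES original -> period = 2

Answer: 2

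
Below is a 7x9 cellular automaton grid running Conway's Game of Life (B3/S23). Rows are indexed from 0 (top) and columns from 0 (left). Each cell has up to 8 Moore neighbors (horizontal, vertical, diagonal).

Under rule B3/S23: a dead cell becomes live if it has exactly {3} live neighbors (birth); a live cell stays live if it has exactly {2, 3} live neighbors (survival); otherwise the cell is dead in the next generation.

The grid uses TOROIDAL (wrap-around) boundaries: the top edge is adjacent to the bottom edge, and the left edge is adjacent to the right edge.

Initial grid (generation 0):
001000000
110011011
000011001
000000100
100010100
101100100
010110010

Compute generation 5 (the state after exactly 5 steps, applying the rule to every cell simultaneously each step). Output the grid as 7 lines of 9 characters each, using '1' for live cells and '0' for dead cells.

Simulating step by step:
Generation 0 (given above): 22 live cells
Generation 1: 28 live cells
001001110
110111111
000010001
000010110
010100110
101000111
010010000
Generation 2: 23 live cells
001000000
111100000
000000000
000110101
111100000
101101101
111100000
Generation 3: 15 live cells
000000000
011100000
110010000
110110000
000000100
000000001
100010001
Generation 4: 21 live cells
111100000
111100000
000010000
111111000
100000000
100000011
100000001
Generation 5: 17 live cells
(generation 5 grid is the final answer)

Answer: 000100000
100010000
000001000
111111000
001110000
010000010
001000010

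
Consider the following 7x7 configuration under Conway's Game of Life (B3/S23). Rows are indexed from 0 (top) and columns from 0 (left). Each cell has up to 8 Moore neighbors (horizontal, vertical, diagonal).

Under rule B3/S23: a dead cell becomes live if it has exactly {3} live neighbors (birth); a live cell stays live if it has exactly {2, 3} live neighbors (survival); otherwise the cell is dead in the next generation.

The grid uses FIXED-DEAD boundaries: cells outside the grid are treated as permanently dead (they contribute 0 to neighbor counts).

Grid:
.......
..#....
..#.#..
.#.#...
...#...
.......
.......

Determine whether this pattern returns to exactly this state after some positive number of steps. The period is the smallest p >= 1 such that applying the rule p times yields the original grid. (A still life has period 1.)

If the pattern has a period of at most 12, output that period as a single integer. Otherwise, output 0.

Simulating and comparing each generation to the original:
Gen 0 (original, given above): 6 live cells
Gen 1: 6 live cells, differs from original
Gen 2: 6 live cells, MATCHES original -> period = 2

Answer: 2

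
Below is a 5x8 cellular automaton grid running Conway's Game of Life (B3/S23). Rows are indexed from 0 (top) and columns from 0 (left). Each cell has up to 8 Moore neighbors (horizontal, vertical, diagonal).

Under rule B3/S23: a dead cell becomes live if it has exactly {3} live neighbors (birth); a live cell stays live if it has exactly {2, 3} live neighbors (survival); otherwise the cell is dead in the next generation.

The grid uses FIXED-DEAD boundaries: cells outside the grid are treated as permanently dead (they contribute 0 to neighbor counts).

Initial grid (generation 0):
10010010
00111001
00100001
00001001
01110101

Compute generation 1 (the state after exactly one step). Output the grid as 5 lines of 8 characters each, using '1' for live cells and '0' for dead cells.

Answer: 00111000
01101011
00101011
01001001
00111010

Derivation:
Simulating step by step:
Generation 0 (given above): 16 live cells
Generation 1: 19 live cells
(generation 1 grid is the final answer)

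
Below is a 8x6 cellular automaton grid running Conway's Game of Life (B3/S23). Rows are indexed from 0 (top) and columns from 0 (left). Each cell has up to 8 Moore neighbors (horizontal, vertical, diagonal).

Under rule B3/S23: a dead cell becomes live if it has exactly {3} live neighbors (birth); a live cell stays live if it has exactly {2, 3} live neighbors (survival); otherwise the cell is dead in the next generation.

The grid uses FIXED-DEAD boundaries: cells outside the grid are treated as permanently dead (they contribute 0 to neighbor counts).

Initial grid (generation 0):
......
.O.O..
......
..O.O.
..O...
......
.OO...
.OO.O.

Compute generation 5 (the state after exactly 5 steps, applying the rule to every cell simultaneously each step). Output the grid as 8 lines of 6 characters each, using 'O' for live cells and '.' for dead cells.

Simulating step by step:
Generation 0 (given above): 10 live cells
Generation 1: 12 live cells
......
......
..OO..
...O..
...O..
.OO...
.OOO..
.OOO..
Generation 2: 9 live cells
......
......
..OO..
...OO.
...O..
.O....
O.....
.O.O..
Generation 3: 10 live cells
......
......
..OOO.
....O.
..OOO.
......
OOO...
......
Generation 4: 8 live cells
......
...O..
...OO.
.....O
...OO.
......
.O....
.O....
Generation 5: 6 live cells
(generation 5 grid is the final answer)

Answer: ......
...OO.
...OO.
.....O
....O.
......
......
......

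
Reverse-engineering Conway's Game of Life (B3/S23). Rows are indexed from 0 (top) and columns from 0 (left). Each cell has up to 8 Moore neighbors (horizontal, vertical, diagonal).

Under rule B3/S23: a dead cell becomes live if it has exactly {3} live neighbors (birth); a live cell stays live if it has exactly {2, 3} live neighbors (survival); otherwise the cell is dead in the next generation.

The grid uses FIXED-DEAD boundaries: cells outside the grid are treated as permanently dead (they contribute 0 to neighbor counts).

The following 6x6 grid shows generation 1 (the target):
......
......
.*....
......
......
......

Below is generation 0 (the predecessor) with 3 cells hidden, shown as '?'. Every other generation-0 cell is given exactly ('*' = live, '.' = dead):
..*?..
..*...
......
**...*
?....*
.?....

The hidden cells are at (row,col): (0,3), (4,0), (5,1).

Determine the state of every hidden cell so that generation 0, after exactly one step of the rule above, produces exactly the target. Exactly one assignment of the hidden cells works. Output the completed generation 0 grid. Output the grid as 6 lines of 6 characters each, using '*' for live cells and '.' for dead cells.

Answer: ..*...
..*...
......
**...*
.....*
......

Derivation:
Hidden generation-0 cells (in order): (0,3), (4,0), (5,1).
A hidden cell only influences target cells in its own 3x3 neighborhood. Try each of the 2^3 = 8 assignments, step the completed generation 0 forward once under B3/S23, and compare with the target:
  (0,3)=. (4,0)=. (5,1)=. -> step reproduces the target at every cell -> ACCEPT
  (0,3)=. (4,0)=. (5,1)=* -> step gives (4,0)='*' but target has '.' -> reject
  (0,3)=. (4,0)=* (5,1)=. -> step gives (3,0)='*' but target has '.' -> reject
  (0,3)=. (4,0)=* (5,1)=* -> step gives (3,0)='*' but target has '.' -> reject
  (0,3)=* (4,0)=. (5,1)=. -> step gives (0,2)='*' but target has '.' -> reject
  (0,3)=* (4,0)=. (5,1)=* -> step gives (0,2)='*' but target has '.' -> reject
  (0,3)=* (4,0)=* (5,1)=. -> step gives (0,2)='*' but target has '.' -> reject
  (0,3)=* (4,0)=* (5,1)=* -> step gives (0,2)='*' but target has '.' -> reject
Unique solution: (0,3)=dead, (4,0)=dead, (5,1)=dead.
Check: live-neighbor counts of every cell in the completed generation 0:
021200
021200
232111
111021
221021
000011
Applying B3/S23 to generation 0 with these counts gives:
......
......
.*....
......
......
......
which matches the target exactly.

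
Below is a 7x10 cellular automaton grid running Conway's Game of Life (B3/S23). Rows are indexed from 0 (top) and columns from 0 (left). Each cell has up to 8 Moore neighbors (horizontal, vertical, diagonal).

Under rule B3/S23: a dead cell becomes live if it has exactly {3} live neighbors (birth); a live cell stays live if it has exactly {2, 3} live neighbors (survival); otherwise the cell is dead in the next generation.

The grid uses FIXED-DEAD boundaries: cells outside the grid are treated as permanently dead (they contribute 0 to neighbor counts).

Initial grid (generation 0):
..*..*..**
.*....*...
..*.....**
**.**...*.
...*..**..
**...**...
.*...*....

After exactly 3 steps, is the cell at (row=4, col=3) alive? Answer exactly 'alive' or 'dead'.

Answer: dead

Derivation:
Simulating step by step:
Generation 0 (given above): 23 live cells
Generation 1: 27 live cells
..........
.**....*..
*.**...***
.*.**...**
...*..**..
***.**.*..
**...**...
Generation 2: 25 live cells
..........
.***...*..
*...*..*.*
.*..*.*..*
*.....**..
*.***..*..
*.*.***...
Generation 3: 27 live cells
..*.......
.***....*.
*...****..
**....*...
*.*.*.***.
*.*.*..*..
..*.***...

Cell (4,3) at generation 3: 0 -> dead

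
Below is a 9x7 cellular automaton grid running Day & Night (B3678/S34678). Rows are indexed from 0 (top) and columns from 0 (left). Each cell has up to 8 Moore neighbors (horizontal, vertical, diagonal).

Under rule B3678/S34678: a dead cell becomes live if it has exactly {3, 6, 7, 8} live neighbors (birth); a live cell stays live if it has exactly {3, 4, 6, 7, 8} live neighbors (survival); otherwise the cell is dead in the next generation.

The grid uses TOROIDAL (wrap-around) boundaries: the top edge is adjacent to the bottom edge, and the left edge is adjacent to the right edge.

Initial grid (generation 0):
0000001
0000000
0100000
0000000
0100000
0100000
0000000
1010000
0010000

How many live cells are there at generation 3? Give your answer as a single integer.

Answer: 0

Derivation:
Simulating step by step:
Generation 0 (given above): 7 live cells
Generation 1: 3 live cells
0000000
0000000
0000000
0000000
0000000
0000000
0100000
0100000
0100000
Generation 2: 2 live cells
0000000
0000000
0000000
0000000
0000000
0000000
0000000
1010000
0000000
Generation 3: 0 live cells
0000000
0000000
0000000
0000000
0000000
0000000
0000000
0000000
0000000
Population at generation 3: 0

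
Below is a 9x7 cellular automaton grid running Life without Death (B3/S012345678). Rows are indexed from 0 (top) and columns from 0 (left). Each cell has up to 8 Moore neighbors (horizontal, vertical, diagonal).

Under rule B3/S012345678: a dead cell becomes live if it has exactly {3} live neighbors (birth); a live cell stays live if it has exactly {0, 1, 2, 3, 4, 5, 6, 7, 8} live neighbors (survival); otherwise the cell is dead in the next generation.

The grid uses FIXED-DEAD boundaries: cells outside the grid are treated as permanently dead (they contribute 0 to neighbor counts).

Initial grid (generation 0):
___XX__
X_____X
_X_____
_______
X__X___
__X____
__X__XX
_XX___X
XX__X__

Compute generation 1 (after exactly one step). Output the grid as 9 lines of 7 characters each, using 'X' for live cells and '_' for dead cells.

Answer: ___XX__
X_____X
_X_____
_______
X__X___
_XXX___
__XX_XX
XXXX__X
XXX_X__

Derivation:
Simulating step by step:
Generation 0 (given above): 17 live cells
Generation 1: 23 live cells
(generation 1 grid is the final answer)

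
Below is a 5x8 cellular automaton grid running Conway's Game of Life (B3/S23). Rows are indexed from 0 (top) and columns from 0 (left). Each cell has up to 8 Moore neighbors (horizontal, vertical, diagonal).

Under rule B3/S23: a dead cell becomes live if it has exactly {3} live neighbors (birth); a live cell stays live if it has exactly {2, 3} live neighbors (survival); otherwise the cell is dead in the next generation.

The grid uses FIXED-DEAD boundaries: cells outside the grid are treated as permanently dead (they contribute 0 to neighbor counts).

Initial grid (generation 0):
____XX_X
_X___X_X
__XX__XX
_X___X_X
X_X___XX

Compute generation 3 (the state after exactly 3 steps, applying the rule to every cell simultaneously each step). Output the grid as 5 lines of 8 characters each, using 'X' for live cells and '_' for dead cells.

Answer: __XXXX__
_XXX__X_
____X_X_
XX__XX__
_XX___X_

Derivation:
Simulating step by step:
Generation 0 (given above): 17 live cells
Generation 1: 17 live cells
____XX__
__XX_X_X
_XX_XX_X
_X_X_X__
_X____XX
Generation 2: 15 live cells
___XXXX_
_XX_____
_X___X__
XX_X_X_X
__X___X_
Generation 3: 17 live cells
(generation 3 grid is the final answer)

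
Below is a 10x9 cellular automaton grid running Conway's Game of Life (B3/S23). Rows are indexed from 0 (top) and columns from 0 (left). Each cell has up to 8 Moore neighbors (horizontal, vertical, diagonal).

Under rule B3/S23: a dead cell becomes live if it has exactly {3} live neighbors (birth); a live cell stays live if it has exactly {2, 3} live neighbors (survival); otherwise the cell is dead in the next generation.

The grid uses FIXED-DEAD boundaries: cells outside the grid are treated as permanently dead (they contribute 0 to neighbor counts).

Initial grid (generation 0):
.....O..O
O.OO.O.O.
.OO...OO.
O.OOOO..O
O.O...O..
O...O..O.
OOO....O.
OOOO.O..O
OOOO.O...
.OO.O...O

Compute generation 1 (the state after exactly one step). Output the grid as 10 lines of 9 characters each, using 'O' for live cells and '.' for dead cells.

Answer: ....O.O..
..OOOO.OO
O......OO
O...OO...
O.O...OO.
O.OO..OO.
....O.OOO
......O..
.....O...
O...O....

Derivation:
Simulating step by step:
Generation 0 (given above): 42 live cells
Generation 1: 31 live cells
(generation 1 grid is the final answer)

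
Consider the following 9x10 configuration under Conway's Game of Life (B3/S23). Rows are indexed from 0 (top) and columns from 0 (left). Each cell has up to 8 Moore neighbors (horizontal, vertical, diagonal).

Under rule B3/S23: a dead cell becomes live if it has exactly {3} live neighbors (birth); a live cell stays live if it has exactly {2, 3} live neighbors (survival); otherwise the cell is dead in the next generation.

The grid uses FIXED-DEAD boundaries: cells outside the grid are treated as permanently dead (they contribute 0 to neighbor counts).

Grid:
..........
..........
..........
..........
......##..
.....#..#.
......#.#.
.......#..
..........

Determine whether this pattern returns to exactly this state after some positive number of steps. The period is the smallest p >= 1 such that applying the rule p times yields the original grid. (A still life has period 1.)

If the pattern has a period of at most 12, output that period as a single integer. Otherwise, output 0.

Answer: 1

Derivation:
Simulating and comparing each generation to the original:
Gen 0 (original, given above): 7 live cells
Gen 1: 7 live cells, MATCHES original -> period = 1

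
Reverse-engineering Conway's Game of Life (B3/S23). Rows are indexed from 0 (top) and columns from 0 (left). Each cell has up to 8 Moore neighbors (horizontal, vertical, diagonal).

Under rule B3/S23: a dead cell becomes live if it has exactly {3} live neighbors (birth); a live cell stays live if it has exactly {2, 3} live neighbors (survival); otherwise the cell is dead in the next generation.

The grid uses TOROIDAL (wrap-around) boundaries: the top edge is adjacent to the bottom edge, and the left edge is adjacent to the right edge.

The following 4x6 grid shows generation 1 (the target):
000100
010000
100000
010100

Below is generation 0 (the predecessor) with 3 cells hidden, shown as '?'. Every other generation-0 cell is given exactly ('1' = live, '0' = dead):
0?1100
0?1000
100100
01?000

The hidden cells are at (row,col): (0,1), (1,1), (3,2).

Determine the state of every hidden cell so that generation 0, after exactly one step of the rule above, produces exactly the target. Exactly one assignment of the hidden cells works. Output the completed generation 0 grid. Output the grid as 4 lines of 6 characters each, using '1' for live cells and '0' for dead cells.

Answer: 001100
011000
100100
010000

Derivation:
Hidden generation-0 cells (in order): (0,1), (1,1), (3,2).
A hidden cell only influences target cells in its own 3x3 neighborhood. Try each of the 2^3 = 8 assignments, step the completed generation 0 forward once under B3/S23, and compare with the target:
  (0,1)=0 (1,1)=0 (3,2)=0 -> step gives (0,1)='1' but target has '0' -> reject
  (0,1)=0 (1,1)=0 (3,2)=1 -> step gives (1,2)='1' but target has '0' -> reject
  (0,1)=0 (1,1)=1 (3,2)=0 -> step reproduces the target at every cell -> ACCEPT
  (0,1)=0 (1,1)=1 (3,2)=1 -> step gives (2,3)='1' but target has '0' -> reject
  (0,1)=1 (1,1)=0 (3,2)=0 -> step gives (0,1)='1' but target has '0' -> reject
  (0,1)=1 (1,1)=0 (3,2)=1 -> step gives (1,1)='0' but target has '1' -> reject
  (0,1)=1 (1,1)=1 (3,2)=0 -> step gives (0,0)='1' but target has '0' -> reject
  (0,1)=1 (1,1)=1 (3,2)=1 -> step gives (0,0)='1' but target has '0' -> reject
Unique solution: (0,1)=dead, (1,1)=live, (3,2)=dead.
Check: live-neighbor counts of every cell in the completed generation 0:
244210
234421
244111
224321
Applying B3/S23 to generation 0 with these counts gives:
000100
010000
100000
010100
which matches the target exactly.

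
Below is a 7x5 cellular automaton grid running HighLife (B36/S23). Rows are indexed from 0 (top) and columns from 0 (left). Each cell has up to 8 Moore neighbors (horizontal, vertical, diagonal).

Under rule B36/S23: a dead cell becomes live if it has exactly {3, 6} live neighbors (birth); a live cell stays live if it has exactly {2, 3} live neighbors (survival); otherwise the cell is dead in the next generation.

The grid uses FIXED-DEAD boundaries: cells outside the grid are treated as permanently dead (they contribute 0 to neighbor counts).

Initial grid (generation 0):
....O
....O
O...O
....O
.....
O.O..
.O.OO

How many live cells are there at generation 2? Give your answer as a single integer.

Answer: 9

Derivation:
Simulating step by step:
Generation 0 (given above): 10 live cells
Generation 1: 10 live cells
.....
...OO
...OO
.....
.....
.OOO.
.OOO.
Generation 2: 9 live cells
.....
...OO
...OO
.....
..O..
.O.O.
.O.O.
Population at generation 2: 9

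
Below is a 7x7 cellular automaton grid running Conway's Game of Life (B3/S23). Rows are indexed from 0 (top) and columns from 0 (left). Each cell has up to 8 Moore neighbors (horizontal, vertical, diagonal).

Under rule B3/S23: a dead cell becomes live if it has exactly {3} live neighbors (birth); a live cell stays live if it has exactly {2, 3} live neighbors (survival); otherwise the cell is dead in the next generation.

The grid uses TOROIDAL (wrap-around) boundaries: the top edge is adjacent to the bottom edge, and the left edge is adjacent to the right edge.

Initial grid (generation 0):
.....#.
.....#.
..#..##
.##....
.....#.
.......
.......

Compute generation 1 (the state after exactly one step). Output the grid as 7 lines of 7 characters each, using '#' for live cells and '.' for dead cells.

Answer: .......
....##.
.##..##
.##..##
.......
.......
.......

Derivation:
Simulating step by step:
Generation 0 (given above): 8 live cells
Generation 1: 10 live cells
(generation 1 grid is the final answer)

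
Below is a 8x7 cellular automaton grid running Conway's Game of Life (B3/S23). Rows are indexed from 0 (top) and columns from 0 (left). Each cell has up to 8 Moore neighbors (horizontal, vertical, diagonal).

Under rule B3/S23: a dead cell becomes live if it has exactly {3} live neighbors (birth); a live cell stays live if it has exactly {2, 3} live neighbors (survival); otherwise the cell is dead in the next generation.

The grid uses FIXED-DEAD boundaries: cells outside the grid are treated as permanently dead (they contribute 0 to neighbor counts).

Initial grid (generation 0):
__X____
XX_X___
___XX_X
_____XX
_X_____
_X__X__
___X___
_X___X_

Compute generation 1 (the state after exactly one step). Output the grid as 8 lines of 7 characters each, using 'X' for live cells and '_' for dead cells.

Simulating step by step:
Generation 0 (given above): 15 live cells
Generation 1: 16 live cells
(generation 1 grid is the final answer)

Answer: _XX____
_X_XX__
__XXX_X
____XXX
_____X_
__X____
__X_X__
_______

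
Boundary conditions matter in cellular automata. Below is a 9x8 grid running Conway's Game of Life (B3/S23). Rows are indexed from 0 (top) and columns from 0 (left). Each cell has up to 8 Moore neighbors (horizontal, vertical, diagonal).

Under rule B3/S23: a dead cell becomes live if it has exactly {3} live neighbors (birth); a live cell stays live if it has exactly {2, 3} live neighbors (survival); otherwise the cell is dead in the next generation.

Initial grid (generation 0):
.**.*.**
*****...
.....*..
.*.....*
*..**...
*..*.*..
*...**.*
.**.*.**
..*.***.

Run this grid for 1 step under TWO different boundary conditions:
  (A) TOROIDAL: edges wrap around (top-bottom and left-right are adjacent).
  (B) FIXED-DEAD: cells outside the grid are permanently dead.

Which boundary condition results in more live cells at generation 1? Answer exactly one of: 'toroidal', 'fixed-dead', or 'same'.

Answer: fixed-dead

Derivation:
Under TOROIDAL boundary, generation 1:
......**
*...*.**
...**...
*...*...
*****..*
**.*.**.
..*.....
.**.....
....*...
Population = 25

Under FIXED-DEAD boundary, generation 1:
*...**..
*...*.*.
*..**...
....*...
*****...
**.*.**.
*.*....*
.**....*
.**.*.**
Population = 31

Comparison: toroidal=25, fixed-dead=31 -> fixed-dead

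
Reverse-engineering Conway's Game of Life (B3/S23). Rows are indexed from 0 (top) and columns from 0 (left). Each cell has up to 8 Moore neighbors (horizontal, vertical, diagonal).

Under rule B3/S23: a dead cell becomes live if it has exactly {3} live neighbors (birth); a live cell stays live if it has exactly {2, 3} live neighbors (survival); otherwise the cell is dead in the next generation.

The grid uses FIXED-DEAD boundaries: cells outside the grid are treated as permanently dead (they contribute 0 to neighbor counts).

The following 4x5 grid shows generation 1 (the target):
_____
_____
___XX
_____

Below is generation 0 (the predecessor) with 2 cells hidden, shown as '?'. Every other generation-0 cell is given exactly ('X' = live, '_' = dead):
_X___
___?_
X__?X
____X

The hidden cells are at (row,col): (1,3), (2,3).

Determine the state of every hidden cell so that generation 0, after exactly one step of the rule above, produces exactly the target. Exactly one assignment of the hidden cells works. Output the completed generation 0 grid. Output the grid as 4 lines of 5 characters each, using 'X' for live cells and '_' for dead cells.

Answer: _X___
___X_
X___X
____X

Derivation:
Hidden generation-0 cells (in order): (1,3), (2,3).
A hidden cell only influences target cells in its own 3x3 neighborhood. Try each of the 2^2 = 4 assignments, step the completed generation 0 forward once under B3/S23, and compare with the target:
  (1,3)=_ (2,3)=_ -> step gives (2,3)='_' but target has 'X' -> reject
  (1,3)=_ (2,3)=X -> step gives (3,3)='X' but target has '_' -> reject
  (1,3)=X (2,3)=_ -> step reproduces the target at every cell -> ACCEPT
  (1,3)=X (2,3)=X -> step gives (1,2)='X' but target has '_' -> reject
Unique solution: (1,3)=live, (2,3)=dead.
Check: live-neighbor counts of every cell in the completed generation 0:
10211
22212
01132
11021
Applying B3/S23 to generation 0 with these counts gives:
_____
_____
___XX
_____
which matches the target exactly.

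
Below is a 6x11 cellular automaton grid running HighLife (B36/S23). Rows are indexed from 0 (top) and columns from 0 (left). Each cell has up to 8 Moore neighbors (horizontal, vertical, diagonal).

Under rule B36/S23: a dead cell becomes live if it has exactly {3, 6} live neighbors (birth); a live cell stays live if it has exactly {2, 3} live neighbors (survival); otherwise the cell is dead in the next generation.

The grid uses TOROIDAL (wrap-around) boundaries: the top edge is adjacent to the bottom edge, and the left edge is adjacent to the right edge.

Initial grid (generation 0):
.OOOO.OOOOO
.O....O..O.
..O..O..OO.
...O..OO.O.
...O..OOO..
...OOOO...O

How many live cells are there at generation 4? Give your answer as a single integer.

Answer: 20

Derivation:
Simulating step by step:
Generation 0 (given above): 29 live cells
Generation 1: 25 live cells
.O...O..O.O
OO..O.O.O..
..O..O...OO
..OOOO..OO.
..OO....OO.
O.........O
Generation 2: 26 live cells
OO...O.O..O
.OO.O.OOO..
O.O...OO..O
.O...O.....
.OO.....O..
OOO.....O.O
Generation 3: 18 live cells
...O.O....O
O.OO....OO.
O.OO....O..
......OO...
.........O.
.......OO.O
Generation 4: 20 live cells
O.OOO..O..O
O.......OO.
..OO....OOO
.......OO..
......O..O.
........O.O
Population at generation 4: 20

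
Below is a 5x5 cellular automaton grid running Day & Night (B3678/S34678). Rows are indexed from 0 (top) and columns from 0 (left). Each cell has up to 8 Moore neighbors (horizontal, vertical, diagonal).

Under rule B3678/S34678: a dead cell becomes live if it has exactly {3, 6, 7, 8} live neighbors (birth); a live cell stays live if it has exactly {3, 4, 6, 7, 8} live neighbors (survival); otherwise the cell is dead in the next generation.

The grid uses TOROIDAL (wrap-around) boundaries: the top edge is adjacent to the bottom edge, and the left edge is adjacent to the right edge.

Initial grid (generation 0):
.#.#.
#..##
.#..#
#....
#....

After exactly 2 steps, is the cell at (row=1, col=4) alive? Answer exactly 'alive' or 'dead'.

Answer: alive

Derivation:
Simulating step by step:
Generation 0 (given above): 9 live cells
Generation 1: 12 live cells
..#..
##.##
...##
##..#
.#..#
Generation 2: 12 live cells
..#..
#..##
#..##
..#.#
.###.

Cell (1,4) at generation 2: 1 -> alive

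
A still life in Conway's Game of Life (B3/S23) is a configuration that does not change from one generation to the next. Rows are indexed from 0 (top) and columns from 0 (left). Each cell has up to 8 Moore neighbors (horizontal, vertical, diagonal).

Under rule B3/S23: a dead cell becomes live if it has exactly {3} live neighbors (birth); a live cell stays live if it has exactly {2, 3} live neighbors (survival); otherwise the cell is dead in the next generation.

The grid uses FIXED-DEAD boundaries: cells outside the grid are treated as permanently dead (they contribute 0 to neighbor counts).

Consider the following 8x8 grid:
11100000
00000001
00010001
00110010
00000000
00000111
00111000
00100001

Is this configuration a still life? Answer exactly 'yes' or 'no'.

Compute generation 1 and compare to generation 0 (given above):
Generation 1:
01000000
01100000
00110011
00110000
00000101
00011110
00111101
00100000
Cell (0,0) differs: gen0=1 vs gen1=0 -> NOT a still life.

Answer: no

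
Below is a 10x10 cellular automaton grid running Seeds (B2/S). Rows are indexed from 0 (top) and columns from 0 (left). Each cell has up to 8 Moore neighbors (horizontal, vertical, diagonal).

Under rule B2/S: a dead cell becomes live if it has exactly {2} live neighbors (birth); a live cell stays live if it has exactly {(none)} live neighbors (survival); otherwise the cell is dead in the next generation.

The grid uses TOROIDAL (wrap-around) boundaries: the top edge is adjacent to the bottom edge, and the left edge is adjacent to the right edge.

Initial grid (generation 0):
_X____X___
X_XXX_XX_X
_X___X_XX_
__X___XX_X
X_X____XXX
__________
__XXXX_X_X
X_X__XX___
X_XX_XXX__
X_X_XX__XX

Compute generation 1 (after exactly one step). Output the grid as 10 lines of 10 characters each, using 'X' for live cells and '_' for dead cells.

Simulating step by step:
Generation 0 (given above): 44 live cells
Generation 1: 6 live cells
(generation 1 grid is the final answer)

Answer: __________
__________
__________
___X_X____
___X______
_____X____
X_______X_
__________
__________
__________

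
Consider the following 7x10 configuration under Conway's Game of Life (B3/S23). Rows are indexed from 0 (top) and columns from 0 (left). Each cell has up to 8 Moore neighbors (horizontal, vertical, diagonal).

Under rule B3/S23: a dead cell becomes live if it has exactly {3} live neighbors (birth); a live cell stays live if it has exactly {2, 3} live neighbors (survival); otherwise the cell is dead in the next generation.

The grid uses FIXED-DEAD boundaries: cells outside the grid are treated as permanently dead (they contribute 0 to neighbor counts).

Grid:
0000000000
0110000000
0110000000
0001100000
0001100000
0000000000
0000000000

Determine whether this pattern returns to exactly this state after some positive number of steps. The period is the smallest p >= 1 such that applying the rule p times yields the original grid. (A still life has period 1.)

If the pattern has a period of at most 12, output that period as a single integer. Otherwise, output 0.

Answer: 2

Derivation:
Simulating and comparing each generation to the original:
Gen 0 (original, given above): 8 live cells
Gen 1: 6 live cells, differs from original
Gen 2: 8 live cells, MATCHES original -> period = 2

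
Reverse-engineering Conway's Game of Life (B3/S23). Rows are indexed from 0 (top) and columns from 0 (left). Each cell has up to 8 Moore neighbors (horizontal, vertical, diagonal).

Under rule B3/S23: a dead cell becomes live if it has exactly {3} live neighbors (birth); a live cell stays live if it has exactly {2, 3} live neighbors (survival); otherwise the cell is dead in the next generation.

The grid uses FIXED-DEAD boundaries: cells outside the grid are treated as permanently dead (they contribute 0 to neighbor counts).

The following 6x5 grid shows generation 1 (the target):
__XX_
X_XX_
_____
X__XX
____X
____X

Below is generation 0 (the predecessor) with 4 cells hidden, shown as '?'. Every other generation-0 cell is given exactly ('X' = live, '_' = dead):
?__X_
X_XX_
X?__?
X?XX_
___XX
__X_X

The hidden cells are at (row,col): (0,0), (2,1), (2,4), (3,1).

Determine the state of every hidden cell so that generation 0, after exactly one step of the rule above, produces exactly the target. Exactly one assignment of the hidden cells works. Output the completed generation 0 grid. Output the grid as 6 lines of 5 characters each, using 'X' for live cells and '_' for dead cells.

Hidden generation-0 cells (in order): (0,0), (2,1), (2,4), (3,1).
A hidden cell only influences target cells in its own 3x3 neighborhood. Try each of the 2^4 = 16 assignments, step the completed generation 0 forward once under B3/S23, and compare with the target:
  (0,0)=_ (2,1)=_ (2,4)=_ (3,1)=_ -> step gives (1,0)='_' but target has 'X' -> reject
  (0,0)=_ (2,1)=_ (2,4)=_ (3,1)=X -> step gives (1,0)='_' but target has 'X' -> reject
  (0,0)=_ (2,1)=_ (2,4)=X (3,1)=_ -> step gives (1,0)='_' but target has 'X' -> reject
  (0,0)=_ (2,1)=_ (2,4)=X (3,1)=X -> step gives (1,0)='_' but target has 'X' -> reject
  (0,0)=_ (2,1)=X (2,4)=_ (3,1)=_ -> step gives (2,0)='X' but target has '_' -> reject
  (0,0)=_ (2,1)=X (2,4)=_ (3,1)=X -> step reproduces the target at every cell -> ACCEPT
  (0,0)=_ (2,1)=X (2,4)=X (3,1)=_ -> step gives (1,4)='X' but target has '_' -> reject
  (0,0)=_ (2,1)=X (2,4)=X (3,1)=X -> step gives (1,4)='X' but target has '_' -> reject
  (0,0)=X (2,1)=_ (2,4)=_ (3,1)=_ -> step gives (0,1)='X' but target has '_' -> reject
  (0,0)=X (2,1)=_ (2,4)=_ (3,1)=X -> step gives (0,1)='X' but target has '_' -> reject
  (0,0)=X (2,1)=_ (2,4)=X (3,1)=_ -> step gives (0,1)='X' but target has '_' -> reject
  (0,0)=X (2,1)=_ (2,4)=X (3,1)=X -> step gives (0,1)='X' but target has '_' -> reject
  (0,0)=X (2,1)=X (2,4)=_ (3,1)=_ -> step gives (0,1)='X' but target has '_' -> reject
  (0,0)=X (2,1)=X (2,4)=_ (3,1)=X -> step gives (0,1)='X' but target has '_' -> reject
  (0,0)=X (2,1)=X (2,4)=X (3,1)=_ -> step gives (0,1)='X' but target has '_' -> reject
  (0,0)=X (2,1)=X (2,4)=X (3,1)=X -> step gives (0,1)='X' but target has '_' -> reject
Unique solution: (0,0)=dead, (2,1)=live, (2,4)=dead, (3,1)=live.
Check: live-neighbor counts of every cell in the completed generation 0:
12322
24322
46642
34433
24553
01142
Applying B3/S23 to generation 0 with these counts gives:
__XX_
X_XX_
_____
X__XX
____X
____X
which matches the target exactly.

Answer: ___X_
X_XX_
XX___
XXXX_
___XX
__X_X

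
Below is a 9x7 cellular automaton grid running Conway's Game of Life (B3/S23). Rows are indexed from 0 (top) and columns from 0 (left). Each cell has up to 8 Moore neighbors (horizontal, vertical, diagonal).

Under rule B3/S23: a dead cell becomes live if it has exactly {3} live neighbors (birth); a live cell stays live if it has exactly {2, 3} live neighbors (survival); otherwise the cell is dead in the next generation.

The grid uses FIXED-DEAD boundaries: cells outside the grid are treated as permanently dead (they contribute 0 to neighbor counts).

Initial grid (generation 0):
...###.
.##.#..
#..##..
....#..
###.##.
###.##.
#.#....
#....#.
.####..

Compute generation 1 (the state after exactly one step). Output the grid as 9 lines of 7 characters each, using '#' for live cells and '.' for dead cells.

Simulating step by step:
Generation 0 (given above): 28 live cells
Generation 1: 27 live cells
(generation 1 grid is the final answer)

Answer: ..####.
.##....
.##.##.
#.#....
#.#....
....##.
#.####.
#...#..
.####..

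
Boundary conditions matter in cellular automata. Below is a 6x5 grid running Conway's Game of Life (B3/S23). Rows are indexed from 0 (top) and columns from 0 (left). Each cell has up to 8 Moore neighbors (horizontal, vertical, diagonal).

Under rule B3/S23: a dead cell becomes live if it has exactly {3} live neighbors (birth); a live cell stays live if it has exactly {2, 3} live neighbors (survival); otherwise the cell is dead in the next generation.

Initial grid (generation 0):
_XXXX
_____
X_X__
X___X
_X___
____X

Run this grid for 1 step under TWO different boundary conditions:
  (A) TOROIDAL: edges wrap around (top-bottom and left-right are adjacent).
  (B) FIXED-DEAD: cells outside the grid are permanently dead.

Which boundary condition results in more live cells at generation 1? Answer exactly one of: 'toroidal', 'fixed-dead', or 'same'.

Answer: toroidal

Derivation:
Under TOROIDAL boundary, generation 1:
X_XXX
X___X
XX__X
X___X
____X
_X__X
Population = 14

Under FIXED-DEAD boundary, generation 1:
__XX_
_____
_X___
X____
_____
_____
Population = 4

Comparison: toroidal=14, fixed-dead=4 -> toroidal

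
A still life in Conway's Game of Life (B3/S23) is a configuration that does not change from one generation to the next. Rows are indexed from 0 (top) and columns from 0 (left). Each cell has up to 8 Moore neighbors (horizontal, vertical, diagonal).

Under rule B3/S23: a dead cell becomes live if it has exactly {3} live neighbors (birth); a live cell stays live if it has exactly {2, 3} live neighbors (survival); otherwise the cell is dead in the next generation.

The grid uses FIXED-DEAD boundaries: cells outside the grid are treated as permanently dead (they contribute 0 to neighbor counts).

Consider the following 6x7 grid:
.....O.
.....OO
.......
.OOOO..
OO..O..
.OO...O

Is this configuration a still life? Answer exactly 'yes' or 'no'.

Answer: no

Derivation:
Compute generation 1 and compare to generation 0 (given above):
Generation 1:
.....OO
.....OO
..OOOO.
OOOOO..
O...OO.
OOO....
Cell (0,6) differs: gen0=0 vs gen1=1 -> NOT a still life.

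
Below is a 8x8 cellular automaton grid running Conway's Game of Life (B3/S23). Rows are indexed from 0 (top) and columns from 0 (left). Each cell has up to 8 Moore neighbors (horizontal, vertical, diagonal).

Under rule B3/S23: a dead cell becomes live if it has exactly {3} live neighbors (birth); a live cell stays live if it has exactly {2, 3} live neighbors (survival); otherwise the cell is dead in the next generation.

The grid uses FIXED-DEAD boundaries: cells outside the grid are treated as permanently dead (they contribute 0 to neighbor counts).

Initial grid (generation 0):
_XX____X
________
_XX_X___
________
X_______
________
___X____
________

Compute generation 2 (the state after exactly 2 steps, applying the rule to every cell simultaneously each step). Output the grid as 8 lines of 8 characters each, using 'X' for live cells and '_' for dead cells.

Simulating step by step:
Generation 0 (given above): 8 live cells
Generation 1: 2 live cells
________
___X____
________
_X______
________
________
________
________
Generation 2: 0 live cells
(generation 2 grid is the final answer)

Answer: ________
________
________
________
________
________
________
________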